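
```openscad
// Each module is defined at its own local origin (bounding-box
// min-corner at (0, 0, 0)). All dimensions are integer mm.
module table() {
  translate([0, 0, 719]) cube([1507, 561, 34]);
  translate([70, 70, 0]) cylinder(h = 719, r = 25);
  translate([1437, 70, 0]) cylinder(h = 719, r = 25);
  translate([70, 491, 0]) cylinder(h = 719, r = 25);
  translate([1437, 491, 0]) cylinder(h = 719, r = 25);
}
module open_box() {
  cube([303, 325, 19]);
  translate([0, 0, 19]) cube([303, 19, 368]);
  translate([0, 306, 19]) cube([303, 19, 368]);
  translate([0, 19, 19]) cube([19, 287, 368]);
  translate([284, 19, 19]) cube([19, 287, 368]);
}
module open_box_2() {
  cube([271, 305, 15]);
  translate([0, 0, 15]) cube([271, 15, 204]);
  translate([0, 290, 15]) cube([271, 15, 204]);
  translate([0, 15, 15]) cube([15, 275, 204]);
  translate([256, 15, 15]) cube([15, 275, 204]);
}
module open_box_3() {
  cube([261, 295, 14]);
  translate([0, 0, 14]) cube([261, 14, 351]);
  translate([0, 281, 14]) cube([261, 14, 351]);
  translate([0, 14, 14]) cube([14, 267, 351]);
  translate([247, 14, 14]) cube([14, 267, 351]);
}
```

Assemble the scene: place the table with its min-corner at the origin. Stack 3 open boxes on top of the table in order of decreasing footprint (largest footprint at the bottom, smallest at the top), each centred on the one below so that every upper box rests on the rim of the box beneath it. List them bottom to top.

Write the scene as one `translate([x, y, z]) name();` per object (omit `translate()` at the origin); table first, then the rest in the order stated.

table();
translate([602, 118, 753]) open_box();
translate([618, 128, 1140]) open_box_2();
translate([623, 133, 1359]) open_box_3();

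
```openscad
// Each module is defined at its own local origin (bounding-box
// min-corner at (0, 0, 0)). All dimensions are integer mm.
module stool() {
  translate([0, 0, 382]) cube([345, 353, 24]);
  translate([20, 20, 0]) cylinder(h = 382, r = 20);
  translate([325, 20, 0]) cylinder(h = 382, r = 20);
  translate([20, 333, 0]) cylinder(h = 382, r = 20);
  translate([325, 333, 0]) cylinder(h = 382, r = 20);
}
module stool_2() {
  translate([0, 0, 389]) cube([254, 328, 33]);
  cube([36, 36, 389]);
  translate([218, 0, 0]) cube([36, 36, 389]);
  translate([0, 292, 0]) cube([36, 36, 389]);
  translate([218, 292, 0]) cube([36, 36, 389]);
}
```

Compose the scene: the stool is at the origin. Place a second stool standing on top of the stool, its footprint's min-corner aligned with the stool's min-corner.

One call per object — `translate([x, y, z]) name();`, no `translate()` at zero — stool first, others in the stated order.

stool();
translate([0, 0, 406]) stool_2();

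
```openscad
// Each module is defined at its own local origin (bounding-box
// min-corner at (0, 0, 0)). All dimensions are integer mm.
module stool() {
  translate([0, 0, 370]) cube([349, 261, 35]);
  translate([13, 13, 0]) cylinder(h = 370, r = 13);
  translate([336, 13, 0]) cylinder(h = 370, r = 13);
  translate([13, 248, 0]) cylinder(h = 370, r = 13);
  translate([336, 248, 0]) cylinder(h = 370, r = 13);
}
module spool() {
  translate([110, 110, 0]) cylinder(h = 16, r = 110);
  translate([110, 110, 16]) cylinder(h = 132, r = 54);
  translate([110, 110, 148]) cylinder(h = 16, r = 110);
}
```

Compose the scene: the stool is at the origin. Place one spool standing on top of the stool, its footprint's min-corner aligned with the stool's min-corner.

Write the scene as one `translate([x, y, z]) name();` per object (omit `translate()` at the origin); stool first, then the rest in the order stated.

stool();
translate([0, 0, 405]) spool();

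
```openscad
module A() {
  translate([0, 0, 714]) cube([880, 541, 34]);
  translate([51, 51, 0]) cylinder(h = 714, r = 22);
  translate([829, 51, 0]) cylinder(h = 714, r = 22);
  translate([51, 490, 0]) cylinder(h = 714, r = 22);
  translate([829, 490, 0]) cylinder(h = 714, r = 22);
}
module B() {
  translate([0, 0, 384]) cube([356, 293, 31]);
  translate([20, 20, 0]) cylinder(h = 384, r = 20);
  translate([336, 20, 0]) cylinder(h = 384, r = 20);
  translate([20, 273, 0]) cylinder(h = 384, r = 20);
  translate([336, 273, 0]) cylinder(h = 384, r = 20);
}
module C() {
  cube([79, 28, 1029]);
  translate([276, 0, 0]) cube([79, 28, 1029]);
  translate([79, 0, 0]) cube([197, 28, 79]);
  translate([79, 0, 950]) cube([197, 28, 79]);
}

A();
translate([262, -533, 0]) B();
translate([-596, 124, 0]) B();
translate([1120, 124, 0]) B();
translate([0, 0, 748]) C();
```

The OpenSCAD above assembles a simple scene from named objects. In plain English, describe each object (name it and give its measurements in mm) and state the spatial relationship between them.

A is a table: top 880 mm (x) × 541 mm (y), 34 mm thick, upper face at z = 748 mm, on four round legs of 44 mm diameter, each leg's bounding box inset 29 mm from the nearest pair of top edges, running from z = 0 to the bottom of the top.

B is a simple wooden stool: a rectangular seat 356 mm (x) by 293 mm (y), 31 mm thick, top face at z = 415 mm, on four round legs, each 40 mm in diameter. The legs rest on z = 0, each leg's axis is inset half a diameter from the nearest pair of seat edges (so the leg's bounding box is flush with the corner).

C is a picture frame with a 197×871 mm rectangular opening (x by z) and a uniform 79 mm border on every side. Frame depth is 28 mm along y. It is built from two vertical stiles running the full outside height and two horizontal rails spanning the gap between the stiles.

Three stools sit around the table at the −y, −x, +x sides. The picture frame is on top of the table.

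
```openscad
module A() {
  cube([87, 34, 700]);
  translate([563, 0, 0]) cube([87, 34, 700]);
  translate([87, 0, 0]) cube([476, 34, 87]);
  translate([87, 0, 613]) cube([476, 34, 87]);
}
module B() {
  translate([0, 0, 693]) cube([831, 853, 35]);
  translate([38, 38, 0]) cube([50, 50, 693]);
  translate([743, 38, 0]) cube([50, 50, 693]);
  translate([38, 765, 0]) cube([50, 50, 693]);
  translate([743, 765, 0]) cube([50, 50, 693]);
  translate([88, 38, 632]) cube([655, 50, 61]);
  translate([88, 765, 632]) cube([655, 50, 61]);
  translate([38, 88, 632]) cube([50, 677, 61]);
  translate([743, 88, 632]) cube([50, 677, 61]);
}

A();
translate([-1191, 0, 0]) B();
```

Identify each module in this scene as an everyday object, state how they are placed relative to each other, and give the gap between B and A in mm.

The table's nearest face is 360 mm from the picture frame's −x face.

A is a picture frame. B is a table. The table is on the floor beside the picture frame on its −x side. The gap between the table and the picture frame is 360 mm.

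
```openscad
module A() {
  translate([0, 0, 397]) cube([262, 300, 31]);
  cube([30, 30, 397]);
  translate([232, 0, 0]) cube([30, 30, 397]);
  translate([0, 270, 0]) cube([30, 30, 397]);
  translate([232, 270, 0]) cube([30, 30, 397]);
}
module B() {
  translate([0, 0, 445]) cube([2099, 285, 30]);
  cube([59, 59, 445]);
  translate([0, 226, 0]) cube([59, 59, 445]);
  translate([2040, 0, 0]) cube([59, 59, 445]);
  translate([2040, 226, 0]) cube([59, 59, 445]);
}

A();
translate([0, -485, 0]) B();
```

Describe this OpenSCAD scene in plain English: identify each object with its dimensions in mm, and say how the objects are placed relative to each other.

A is a four-legged stool. The seat is 262×300 mm, 31 mm thick, top at z = 428 mm. It stands on four square legs, each 30×30 mm in cross-section, from z = 0 to the seat underside, each flush with a corner of the seat.

B is a long wooden bench with a 2099 mm (x) × 285 mm (y) seat, 30 mm thick, its top surface 475 mm above the floor. Four 59 mm square legs at the seat corners, flush with the edges, run from z = 0 to the seat underside.

The bench is on the floor beside the stool on its −y side.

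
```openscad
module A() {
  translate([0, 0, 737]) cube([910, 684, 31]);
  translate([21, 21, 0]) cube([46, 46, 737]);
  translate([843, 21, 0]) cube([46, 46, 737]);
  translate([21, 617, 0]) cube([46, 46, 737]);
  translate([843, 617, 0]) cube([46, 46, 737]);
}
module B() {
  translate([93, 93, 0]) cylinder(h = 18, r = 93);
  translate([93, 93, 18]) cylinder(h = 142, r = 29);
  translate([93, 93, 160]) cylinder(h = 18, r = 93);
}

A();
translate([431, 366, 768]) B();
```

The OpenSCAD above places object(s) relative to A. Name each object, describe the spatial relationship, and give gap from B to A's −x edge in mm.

A is a table. B is a spool. The spool is on top of the table. The gap from the spool to the table's −x edge is 431 mm.

The spool's min-x is at 431; the table's min-x is 0; gap = 431 mm.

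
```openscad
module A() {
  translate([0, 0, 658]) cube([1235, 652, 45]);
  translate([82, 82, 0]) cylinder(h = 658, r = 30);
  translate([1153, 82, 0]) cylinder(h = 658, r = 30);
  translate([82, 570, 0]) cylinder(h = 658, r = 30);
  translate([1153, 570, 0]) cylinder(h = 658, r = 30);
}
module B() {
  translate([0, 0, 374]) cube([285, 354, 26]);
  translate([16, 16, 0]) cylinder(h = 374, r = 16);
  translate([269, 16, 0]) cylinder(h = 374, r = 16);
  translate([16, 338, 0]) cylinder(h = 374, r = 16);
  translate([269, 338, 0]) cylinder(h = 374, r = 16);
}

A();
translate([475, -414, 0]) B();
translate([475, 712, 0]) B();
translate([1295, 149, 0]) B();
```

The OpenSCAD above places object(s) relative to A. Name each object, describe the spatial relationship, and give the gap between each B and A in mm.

A is a table. B is a stool. Three stools sit around the table at the −y, +y, +x sides. The gap between each stool and the table is 60 mm.

Each stool's nearest face is 60 mm from the table's bounding box.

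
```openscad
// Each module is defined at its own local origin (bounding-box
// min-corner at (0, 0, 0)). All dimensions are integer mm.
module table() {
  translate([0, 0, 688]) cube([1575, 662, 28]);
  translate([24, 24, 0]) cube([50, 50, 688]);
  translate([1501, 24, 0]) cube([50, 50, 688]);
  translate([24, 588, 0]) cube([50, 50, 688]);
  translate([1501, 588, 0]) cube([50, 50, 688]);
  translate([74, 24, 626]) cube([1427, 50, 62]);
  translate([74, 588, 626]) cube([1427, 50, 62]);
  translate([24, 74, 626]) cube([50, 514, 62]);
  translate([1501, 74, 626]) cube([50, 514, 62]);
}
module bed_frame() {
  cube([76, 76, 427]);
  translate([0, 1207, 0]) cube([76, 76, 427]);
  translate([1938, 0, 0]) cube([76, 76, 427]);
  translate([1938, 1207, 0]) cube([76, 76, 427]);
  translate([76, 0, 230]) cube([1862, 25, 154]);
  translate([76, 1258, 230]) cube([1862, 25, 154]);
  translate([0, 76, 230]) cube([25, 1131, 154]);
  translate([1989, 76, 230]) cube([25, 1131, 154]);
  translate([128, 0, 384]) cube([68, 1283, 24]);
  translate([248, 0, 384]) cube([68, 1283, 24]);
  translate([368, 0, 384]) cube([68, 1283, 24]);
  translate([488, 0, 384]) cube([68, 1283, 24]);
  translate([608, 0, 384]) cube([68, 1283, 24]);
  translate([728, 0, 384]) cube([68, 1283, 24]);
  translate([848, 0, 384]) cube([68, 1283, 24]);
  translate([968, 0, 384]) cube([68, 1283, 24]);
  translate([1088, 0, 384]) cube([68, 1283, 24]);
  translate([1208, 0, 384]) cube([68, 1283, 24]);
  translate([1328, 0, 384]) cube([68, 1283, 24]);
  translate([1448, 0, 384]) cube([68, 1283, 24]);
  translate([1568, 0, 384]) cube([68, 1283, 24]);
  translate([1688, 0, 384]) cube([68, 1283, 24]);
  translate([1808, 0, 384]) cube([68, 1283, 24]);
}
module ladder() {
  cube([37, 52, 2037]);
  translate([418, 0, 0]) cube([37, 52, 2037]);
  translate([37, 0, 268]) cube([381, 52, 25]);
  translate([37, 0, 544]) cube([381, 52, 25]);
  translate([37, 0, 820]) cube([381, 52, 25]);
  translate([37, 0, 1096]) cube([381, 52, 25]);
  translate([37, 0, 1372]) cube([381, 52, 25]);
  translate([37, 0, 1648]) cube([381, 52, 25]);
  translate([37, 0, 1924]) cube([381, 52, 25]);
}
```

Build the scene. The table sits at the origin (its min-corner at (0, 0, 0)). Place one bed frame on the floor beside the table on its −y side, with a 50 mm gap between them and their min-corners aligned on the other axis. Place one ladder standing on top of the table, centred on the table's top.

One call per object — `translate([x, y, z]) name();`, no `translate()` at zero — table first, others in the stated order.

table();
translate([0, -1333, 0]) bed_frame();
translate([560, 305, 716]) ladder();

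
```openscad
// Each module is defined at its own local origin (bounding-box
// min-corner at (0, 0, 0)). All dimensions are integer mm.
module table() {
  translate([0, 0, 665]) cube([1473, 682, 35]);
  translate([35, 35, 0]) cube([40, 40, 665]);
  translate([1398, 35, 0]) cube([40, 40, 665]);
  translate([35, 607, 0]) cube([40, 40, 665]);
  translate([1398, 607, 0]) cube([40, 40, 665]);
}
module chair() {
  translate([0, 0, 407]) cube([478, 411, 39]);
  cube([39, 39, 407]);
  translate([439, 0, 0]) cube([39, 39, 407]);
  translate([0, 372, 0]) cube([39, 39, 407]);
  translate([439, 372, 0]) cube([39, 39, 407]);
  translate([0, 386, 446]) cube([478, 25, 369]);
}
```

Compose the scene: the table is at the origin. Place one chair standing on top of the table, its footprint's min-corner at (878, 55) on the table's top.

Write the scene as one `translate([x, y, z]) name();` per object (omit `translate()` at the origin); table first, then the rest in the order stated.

table();
translate([878, 55, 700]) chair();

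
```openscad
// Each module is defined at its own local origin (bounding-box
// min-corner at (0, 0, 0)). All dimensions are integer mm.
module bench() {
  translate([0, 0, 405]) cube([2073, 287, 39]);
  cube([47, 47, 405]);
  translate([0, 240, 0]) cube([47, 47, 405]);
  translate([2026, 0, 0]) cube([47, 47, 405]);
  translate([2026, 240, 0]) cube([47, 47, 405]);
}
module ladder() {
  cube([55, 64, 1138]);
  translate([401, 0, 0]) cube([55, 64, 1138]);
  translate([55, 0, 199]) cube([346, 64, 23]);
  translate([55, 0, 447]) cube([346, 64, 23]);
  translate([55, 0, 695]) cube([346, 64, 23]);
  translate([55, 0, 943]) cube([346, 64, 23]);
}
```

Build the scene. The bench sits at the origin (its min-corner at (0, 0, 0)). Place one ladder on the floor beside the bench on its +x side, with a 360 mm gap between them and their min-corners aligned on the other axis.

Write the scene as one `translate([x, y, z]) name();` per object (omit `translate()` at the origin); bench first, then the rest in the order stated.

bench();
translate([2433, 0, 0]) ladder();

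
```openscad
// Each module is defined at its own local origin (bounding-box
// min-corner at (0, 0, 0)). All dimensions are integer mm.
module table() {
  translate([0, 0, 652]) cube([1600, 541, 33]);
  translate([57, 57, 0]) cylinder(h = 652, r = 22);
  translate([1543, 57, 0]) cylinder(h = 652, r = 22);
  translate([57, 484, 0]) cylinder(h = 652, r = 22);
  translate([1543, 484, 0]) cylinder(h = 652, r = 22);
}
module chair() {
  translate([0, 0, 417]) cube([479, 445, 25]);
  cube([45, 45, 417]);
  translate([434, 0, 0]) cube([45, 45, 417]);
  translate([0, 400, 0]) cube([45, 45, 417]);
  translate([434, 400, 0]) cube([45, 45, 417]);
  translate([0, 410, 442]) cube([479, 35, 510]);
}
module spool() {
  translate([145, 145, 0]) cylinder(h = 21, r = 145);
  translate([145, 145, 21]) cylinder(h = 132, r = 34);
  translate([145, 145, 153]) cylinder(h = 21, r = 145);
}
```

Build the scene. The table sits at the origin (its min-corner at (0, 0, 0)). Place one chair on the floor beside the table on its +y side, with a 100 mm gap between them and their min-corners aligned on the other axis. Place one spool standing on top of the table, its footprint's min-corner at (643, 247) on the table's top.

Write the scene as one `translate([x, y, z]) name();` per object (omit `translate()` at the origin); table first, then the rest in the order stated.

table();
translate([0, 641, 0]) chair();
translate([643, 247, 685]) spool();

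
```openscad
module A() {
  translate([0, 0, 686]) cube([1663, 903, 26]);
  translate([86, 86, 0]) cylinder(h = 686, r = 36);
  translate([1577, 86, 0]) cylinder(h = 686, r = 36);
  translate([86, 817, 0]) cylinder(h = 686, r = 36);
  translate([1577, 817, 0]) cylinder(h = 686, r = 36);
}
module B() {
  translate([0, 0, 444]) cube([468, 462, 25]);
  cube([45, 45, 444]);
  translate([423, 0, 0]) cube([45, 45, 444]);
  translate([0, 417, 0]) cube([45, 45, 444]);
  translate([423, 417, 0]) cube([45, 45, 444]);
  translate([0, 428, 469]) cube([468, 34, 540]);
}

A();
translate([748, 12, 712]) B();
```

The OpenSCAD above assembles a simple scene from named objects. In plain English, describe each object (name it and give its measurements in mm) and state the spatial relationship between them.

A is a table: top 1663 mm (x) × 903 mm (y), 26 mm thick, upper face at z = 712 mm, on four round legs of 72 mm diameter, each leg's bounding box inset 50 mm from the nearest pair of top edges, running from z = 0 to the bottom of the top.

B is a chair: 468×462 mm seat, 25 mm thick, top at z = 469 mm, on four 45 mm square corner legs flush with the seat edges. A 34 mm thick backrest slab spans the full seat width, extending 540 mm above the seat top, its back face flush with the seat's +y edge.

The chair is on top of the table.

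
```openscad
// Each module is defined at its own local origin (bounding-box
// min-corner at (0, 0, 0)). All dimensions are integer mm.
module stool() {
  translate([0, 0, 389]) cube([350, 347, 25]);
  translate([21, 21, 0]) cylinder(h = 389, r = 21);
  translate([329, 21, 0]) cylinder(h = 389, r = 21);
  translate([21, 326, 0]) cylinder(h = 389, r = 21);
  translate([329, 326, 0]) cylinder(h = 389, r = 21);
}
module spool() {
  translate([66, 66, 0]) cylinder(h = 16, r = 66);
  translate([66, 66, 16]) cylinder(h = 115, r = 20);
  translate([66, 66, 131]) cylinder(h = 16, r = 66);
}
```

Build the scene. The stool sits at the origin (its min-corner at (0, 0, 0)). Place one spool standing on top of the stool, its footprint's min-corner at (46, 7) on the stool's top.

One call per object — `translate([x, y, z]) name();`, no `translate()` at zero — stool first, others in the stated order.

stool();
translate([46, 7, 414]) spool();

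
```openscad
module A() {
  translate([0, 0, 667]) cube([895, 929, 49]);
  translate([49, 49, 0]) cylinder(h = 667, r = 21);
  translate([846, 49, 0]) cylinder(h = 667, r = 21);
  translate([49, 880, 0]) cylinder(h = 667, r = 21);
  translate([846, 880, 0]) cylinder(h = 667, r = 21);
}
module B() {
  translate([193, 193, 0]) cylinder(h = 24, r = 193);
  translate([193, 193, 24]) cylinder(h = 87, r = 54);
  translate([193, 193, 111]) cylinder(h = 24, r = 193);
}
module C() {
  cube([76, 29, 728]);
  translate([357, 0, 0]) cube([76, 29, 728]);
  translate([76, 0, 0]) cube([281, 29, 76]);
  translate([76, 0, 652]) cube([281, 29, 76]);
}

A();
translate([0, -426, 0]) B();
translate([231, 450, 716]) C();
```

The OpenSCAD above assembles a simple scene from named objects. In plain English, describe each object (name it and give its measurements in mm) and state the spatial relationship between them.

A is a table with a 895×929 mm rectangular top, 49 mm thick, top surface at z = 716 mm, supported by four round legs of 42 mm diameter, each leg's bounding box inset 28 mm from the nearest pair of top edges, running from the floor.

B is a spool: two coaxial disc flanges of radius 193 mm and thickness 24 mm, joined by a core cylinder of radius 54 mm and height 87 mm. The lower flange rests on z = 0 and the three cylinders share a vertical axis.

C is a picture frame with a 281×576 mm rectangular opening (x by z) and a uniform 76 mm border on every side. Frame depth is 29 mm along y. It is built from two vertical stiles running the full outside height and two horizontal rails spanning the gap between the stiles.

The spool is on the floor beside the table on its −y side. The picture frame is on top of the table, centred.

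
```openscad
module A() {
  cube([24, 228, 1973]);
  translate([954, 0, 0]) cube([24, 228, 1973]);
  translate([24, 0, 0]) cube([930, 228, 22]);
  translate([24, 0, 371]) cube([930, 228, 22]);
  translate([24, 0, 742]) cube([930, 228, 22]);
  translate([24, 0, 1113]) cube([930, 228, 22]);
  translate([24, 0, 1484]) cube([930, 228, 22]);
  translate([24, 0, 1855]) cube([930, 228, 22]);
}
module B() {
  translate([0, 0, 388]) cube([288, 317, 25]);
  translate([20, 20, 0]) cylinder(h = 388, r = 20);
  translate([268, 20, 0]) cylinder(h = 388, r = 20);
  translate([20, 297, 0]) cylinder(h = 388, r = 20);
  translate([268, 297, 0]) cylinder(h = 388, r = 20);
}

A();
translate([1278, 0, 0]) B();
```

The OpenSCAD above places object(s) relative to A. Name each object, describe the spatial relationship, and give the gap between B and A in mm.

The stool's nearest face is 300 mm from the bookshelf's +x face.

A is a bookshelf. B is a stool. The stool is on the floor beside the bookshelf on its +x side. The gap between the stool and the bookshelf is 300 mm.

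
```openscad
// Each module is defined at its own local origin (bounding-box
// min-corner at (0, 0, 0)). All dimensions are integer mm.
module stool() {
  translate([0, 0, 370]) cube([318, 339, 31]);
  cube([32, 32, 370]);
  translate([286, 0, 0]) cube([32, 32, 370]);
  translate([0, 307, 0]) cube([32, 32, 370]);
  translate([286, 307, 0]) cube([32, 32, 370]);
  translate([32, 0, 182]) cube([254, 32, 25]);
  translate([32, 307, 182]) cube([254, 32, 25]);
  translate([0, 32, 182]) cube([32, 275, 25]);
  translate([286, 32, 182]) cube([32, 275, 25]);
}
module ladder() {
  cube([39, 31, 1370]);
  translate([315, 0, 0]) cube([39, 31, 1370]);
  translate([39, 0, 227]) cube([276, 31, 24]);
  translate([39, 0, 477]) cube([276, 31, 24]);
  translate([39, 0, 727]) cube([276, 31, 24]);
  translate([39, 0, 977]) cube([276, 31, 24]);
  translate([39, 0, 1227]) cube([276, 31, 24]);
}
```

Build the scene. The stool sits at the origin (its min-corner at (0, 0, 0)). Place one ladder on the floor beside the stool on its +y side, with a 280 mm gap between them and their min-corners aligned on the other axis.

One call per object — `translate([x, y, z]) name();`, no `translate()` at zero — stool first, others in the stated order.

stool();
translate([0, 619, 0]) ladder();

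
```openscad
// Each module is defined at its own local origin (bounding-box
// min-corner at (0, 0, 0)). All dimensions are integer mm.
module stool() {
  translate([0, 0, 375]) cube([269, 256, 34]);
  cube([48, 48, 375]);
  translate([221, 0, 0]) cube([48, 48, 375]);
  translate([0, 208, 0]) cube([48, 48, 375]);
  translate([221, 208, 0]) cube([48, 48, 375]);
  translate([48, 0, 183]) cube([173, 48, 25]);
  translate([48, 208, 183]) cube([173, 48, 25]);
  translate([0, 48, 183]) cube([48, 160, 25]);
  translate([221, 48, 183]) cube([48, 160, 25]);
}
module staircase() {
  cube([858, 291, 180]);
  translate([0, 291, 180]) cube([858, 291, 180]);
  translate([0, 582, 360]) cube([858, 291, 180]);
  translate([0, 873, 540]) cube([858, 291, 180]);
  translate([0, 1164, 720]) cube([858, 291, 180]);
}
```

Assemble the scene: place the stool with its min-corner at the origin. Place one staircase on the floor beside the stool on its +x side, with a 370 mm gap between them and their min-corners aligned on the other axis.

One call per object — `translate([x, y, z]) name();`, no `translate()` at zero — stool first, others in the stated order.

stool();
translate([639, 0, 0]) staircase();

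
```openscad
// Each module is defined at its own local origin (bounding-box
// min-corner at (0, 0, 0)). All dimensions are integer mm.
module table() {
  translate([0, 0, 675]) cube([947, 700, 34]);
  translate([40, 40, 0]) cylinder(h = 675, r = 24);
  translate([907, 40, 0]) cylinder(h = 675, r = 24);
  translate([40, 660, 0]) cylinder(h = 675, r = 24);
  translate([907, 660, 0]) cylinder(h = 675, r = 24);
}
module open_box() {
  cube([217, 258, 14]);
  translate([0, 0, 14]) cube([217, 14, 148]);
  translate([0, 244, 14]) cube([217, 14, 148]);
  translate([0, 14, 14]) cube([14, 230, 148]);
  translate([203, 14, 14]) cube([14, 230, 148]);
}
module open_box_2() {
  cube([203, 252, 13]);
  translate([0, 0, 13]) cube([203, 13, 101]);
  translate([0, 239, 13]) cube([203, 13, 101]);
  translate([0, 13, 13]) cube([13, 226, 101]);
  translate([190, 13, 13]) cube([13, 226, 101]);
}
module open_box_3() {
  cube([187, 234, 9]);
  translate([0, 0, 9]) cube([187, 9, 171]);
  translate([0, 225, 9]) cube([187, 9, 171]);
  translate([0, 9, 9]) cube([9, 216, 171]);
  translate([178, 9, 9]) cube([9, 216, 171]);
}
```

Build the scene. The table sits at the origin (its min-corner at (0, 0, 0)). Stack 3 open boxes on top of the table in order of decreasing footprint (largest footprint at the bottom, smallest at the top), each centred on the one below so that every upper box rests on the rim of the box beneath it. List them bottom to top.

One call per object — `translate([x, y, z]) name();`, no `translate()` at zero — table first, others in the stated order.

table();
translate([365, 221, 709]) open_box();
translate([372, 224, 871]) open_box_2();
translate([380, 233, 985]) open_box_3();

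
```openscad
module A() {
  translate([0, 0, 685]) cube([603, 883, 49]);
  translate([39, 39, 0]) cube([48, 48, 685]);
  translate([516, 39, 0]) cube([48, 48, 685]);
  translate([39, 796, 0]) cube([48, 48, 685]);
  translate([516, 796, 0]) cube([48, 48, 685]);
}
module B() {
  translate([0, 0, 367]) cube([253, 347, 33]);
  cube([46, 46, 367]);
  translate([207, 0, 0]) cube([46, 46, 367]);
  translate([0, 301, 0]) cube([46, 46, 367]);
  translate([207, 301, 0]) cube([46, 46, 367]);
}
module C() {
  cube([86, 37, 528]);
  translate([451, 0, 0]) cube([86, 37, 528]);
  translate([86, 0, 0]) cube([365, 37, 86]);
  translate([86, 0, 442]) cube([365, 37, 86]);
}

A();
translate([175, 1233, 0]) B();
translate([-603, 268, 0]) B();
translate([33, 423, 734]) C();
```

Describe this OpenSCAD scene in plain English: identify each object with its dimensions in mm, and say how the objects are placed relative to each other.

A is a table with a 603×883 mm rectangular top, 49 mm thick, top surface at z = 734 mm, supported by four 48×48 mm square legs, each inset 39 mm from the nearest pair of top edges, running from the floor.

B is a simple wooden stool: a rectangular seat 253 mm (x) by 347 mm (y), 33 mm thick, top face at z = 400 mm, on four square legs, each 46×46 mm in cross-section. The legs rest on z = 0, each flush with a corner of the seat.

C is a rectangular picture frame lying in the x–z plane (depth along y). The opening is 365 mm wide (x) by 356 mm tall (z), surrounded by a border 86 mm wide on all four sides. The frame is 37 mm deep and is made of two full-height vertical stiles with two horizontal rails fitted between them.

Two stools sit around the table at the +y, −x sides. The picture frame is on top of the table, centred.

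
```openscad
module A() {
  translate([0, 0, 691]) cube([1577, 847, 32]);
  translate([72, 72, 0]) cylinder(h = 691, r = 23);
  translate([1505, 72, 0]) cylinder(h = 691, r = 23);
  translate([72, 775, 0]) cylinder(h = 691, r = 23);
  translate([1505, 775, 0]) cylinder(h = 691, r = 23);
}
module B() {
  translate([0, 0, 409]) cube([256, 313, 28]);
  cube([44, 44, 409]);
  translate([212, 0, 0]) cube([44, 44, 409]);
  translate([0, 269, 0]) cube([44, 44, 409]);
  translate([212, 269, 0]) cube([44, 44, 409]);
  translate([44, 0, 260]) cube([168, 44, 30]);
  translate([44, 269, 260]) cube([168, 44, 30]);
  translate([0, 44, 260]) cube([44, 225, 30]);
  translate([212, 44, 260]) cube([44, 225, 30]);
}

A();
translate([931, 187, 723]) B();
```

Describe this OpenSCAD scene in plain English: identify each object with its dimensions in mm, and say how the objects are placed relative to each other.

A is a table: top 1577 mm (x) × 847 mm (y), 32 mm thick, upper face at z = 723 mm, on four round legs of 46 mm diameter, each leg's bounding box inset 49 mm from the nearest pair of top edges, running from z = 0 to the bottom of the top.

B is a simple wooden stool: a rectangular seat 256 mm (x) by 313 mm (y), 28 mm thick, top face at z = 437 mm, on four square legs, each 44×44 mm in cross-section. The legs rest on z = 0, each flush with a corner of the seat. Four stretchers, 44 mm wide and 30 mm tall, connect adjacent legs with their undersides at z = 260 mm, each running between the inner faces of the legs it joins and aligned with the legs' outer faces on the other axis.

The stool is on top of the table.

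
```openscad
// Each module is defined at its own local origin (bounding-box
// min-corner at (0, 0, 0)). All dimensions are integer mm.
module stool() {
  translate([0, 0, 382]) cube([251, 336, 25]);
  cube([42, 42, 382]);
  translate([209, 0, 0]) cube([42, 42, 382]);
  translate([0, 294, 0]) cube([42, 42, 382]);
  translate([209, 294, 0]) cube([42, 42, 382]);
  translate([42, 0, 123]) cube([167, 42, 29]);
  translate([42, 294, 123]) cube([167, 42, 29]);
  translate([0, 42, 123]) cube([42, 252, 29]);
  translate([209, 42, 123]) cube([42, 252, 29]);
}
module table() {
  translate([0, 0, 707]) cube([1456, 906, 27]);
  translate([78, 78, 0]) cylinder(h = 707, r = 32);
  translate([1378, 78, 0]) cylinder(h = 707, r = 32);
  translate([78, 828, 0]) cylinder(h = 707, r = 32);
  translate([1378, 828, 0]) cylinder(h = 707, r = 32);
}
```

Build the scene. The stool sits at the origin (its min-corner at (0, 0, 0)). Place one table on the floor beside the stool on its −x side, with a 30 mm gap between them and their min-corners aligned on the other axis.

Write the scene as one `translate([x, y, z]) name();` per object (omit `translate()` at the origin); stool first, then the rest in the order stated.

stool();
translate([-1486, 0, 0]) table();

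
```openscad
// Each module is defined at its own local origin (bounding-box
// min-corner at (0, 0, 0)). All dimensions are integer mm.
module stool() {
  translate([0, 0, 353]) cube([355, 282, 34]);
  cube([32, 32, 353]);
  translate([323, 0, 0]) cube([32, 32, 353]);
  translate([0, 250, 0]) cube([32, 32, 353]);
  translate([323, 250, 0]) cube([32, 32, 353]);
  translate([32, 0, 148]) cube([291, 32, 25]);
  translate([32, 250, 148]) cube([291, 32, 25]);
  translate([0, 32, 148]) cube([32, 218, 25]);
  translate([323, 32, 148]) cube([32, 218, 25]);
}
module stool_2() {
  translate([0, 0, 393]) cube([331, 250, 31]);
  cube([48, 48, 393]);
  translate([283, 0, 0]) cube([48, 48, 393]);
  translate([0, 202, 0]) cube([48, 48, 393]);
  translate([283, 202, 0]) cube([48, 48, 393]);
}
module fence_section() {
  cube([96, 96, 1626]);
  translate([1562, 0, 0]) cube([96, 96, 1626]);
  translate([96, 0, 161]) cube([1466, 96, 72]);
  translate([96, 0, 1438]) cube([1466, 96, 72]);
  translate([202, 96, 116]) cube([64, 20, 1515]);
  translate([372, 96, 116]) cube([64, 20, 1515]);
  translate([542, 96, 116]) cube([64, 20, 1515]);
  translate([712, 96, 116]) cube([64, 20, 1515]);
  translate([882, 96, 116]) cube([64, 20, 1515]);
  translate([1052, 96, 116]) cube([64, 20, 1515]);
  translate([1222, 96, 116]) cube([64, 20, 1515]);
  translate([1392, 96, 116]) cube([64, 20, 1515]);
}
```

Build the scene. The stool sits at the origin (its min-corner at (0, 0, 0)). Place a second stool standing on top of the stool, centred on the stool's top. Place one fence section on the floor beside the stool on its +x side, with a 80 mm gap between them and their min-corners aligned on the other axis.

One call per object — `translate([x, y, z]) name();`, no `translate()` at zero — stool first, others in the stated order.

stool();
translate([12, 16, 387]) stool_2();
translate([435, 0, 0]) fence_section();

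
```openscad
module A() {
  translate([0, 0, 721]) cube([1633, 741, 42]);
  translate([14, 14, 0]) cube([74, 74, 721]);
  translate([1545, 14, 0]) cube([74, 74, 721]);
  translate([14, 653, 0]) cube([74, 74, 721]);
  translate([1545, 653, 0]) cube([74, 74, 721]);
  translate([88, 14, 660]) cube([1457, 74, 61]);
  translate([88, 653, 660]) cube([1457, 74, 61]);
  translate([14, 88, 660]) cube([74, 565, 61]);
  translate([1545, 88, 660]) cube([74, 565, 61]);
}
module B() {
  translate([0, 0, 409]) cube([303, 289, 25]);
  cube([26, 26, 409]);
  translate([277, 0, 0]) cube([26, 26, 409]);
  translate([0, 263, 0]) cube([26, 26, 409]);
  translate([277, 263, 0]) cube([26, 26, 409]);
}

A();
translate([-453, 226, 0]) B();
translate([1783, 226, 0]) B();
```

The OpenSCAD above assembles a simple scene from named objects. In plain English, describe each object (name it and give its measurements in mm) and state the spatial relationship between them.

A is a table: top 1633 mm (x) × 741 mm (y), 42 mm thick, upper face at z = 763 mm, on four 74×74 mm square legs, each inset 14 mm from the nearest pair of top edges, running from z = 0 to the bottom of the top. Four apron rails, 74 mm thick and 61 mm tall, run between adjacent legs with their top edges flush with the underside of the top and their outer faces flush with the legs' outer faces.

B is a four-legged stool. The seat is 303×289 mm, 25 mm thick, top at z = 434 mm. It stands on four square legs, each 26×26 mm in cross-section, from z = 0 to the seat underside, each flush with a corner of the seat.

Two stools sit around the table at the −x, +x sides.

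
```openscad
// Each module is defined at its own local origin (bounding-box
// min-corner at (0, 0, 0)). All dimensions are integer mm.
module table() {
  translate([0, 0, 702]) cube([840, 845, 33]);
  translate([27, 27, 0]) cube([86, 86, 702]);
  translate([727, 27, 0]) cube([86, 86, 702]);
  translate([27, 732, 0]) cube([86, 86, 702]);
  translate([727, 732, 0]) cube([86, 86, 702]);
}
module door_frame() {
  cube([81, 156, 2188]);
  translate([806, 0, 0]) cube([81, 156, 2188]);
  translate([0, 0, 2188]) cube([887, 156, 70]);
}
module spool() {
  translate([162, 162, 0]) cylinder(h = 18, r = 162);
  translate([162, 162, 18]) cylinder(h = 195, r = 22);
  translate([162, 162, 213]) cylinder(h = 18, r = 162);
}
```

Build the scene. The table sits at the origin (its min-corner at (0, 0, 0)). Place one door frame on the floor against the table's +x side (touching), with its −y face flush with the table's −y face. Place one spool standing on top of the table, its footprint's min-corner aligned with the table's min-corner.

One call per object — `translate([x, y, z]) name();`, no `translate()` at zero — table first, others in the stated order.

table();
translate([840, 0, 0]) door_frame();
translate([0, 0, 735]) spool();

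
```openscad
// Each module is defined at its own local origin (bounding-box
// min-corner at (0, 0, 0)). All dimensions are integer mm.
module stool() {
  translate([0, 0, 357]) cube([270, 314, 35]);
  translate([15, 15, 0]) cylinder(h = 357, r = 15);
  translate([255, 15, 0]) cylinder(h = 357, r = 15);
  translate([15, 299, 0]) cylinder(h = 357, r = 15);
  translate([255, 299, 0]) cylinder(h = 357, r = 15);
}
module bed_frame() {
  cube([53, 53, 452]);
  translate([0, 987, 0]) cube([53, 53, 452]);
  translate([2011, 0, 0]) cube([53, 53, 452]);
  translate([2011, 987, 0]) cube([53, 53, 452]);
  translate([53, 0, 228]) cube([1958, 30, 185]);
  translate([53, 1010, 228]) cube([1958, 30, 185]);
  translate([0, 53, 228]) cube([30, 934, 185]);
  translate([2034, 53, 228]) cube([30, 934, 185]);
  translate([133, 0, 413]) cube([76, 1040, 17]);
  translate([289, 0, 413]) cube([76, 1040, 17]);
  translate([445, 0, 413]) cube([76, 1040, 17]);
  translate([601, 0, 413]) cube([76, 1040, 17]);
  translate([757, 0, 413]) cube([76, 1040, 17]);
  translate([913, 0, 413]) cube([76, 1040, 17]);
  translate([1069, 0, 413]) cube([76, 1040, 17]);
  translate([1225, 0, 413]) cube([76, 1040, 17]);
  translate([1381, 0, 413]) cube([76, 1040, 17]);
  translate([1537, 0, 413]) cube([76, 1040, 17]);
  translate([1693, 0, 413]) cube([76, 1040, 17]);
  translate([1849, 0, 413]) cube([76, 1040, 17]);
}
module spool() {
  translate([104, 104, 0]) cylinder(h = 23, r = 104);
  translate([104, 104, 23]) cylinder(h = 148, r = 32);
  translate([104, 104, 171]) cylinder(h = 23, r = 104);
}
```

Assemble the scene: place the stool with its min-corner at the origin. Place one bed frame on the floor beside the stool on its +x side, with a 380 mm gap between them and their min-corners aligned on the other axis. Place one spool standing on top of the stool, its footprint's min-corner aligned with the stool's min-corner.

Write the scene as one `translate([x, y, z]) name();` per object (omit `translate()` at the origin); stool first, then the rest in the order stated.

stool();
translate([650, 0, 0]) bed_frame();
translate([0, 0, 392]) spool();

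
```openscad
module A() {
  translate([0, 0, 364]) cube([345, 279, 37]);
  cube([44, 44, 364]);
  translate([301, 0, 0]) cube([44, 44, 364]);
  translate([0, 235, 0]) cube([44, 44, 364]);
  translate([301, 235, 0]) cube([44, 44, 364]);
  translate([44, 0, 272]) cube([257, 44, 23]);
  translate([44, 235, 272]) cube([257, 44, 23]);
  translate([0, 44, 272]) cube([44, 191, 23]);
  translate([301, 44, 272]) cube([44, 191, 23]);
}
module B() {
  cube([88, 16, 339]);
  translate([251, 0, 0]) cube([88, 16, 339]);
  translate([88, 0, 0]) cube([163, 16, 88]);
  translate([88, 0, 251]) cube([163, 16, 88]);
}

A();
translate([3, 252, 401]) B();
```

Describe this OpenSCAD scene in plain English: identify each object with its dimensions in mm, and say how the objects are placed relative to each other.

A is a four-legged stool. The seat is 345×279 mm, 37 mm thick, top at z = 401 mm. It stands on four square legs, each 44×44 mm in cross-section, from z = 0 to the seat underside, each flush with a corner of the seat. Four stretchers, 44 mm wide and 23 mm tall, connect adjacent legs with their undersides at z = 272 mm, each running between the inner faces of the legs it joins and aligned with the legs' outer faces on the other axis.

B is a picture frame with a 163×163 mm rectangular opening (x by z) and a uniform 88 mm border on every side. Frame depth is 16 mm along y. It is built from two vertical stiles running the full outside height and two horizontal rails spanning the gap between the stiles.

The picture frame is on top of the stool.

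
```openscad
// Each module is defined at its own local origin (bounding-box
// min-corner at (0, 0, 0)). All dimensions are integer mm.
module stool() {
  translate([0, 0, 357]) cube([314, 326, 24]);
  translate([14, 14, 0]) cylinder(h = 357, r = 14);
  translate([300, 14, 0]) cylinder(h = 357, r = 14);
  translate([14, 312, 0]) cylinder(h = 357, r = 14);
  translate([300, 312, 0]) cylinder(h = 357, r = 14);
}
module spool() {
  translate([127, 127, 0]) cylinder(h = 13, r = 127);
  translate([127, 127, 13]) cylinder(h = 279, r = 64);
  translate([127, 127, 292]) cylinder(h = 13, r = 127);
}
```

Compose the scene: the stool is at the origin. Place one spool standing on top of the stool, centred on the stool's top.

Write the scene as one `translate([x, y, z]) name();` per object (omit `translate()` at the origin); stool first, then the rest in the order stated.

stool();
translate([30, 36, 381]) spool();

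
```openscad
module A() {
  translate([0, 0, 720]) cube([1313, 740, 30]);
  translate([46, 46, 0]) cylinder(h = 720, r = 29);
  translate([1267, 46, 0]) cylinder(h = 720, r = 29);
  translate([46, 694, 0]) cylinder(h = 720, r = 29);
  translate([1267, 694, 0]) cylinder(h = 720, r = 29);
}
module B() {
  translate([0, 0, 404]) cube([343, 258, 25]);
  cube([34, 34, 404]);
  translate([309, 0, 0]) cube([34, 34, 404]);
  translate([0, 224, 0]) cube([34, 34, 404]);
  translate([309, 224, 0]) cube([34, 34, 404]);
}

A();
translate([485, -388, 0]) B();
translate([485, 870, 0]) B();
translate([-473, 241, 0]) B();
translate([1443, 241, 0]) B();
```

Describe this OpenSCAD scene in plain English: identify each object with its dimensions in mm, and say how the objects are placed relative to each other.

A is a table: top 1313 mm (x) × 740 mm (y), 30 mm thick, upper face at z = 750 mm, on four round legs of 58 mm diameter, each leg's bounding box inset 17 mm from the nearest pair of top edges, running from z = 0 to the bottom of the top.

B is a four-legged stool. The seat is 343×258 mm, 25 mm thick, top at z = 429 mm. It stands on four square legs, each 34×34 mm in cross-section, from z = 0 to the seat underside, each flush with a corner of the seat.

Four stools sit around the table at the −y, +y, −x, +x sides.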